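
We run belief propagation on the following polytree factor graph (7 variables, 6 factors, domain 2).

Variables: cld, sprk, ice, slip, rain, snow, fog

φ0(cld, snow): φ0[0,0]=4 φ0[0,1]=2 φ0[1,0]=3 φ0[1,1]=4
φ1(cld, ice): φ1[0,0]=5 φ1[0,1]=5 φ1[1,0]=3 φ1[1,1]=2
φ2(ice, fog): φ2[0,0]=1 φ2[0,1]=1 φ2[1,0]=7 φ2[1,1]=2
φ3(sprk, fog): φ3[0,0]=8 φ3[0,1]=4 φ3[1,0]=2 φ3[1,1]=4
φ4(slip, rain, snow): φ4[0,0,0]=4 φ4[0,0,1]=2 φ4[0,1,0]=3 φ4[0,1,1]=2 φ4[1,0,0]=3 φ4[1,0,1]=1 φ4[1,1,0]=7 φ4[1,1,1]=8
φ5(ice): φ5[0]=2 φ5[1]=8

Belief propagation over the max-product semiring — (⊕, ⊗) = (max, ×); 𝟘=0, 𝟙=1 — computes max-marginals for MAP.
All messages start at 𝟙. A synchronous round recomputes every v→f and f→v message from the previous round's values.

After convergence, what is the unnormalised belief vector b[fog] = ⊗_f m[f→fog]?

b[fog] = [62720, 8960]

init: all messages = 𝟙 over 2 values
r1 m[φ0→cld] = [4, 4]
r1 m[φ0→snow] = [4, 4]
r1 m[φ1→cld] = [5, 3]
r1 m[φ1→ice] = [5, 5]
r1 m[φ2→ice] = [1, 7]
r1 m[φ2→fog] = [7, 2]
r1 m[φ3→sprk] = [8, 4]
r1 m[φ3→fog] = [8, 4]
r1 m[φ4→slip] = [4, 8]
r1 m[φ4→rain] = [4, 8]
r1 m[φ4→snow] = [7, 8]
r1 m[φ5→ice] = [2, 8]
r1 m[cld→φ0] = [1, 1]
r1 m[cld→φ1] = [1, 1]
r1 m[sprk→φ3] = [1, 1]
r1 m[ice→φ1] = [1, 1]
r1 m[ice→φ2] = [1, 1]
r1 m[ice→φ5] = [1, 1]
r1 m[slip→φ4] = [1, 1]
r1 m[rain→φ4] = [1, 1]
r1 m[snow→φ0] = [1, 1]
r1 m[snow→φ4] = [1, 1]
r1 m[fog→φ2] = [1, 1]
r1 m[fog→φ3] = [1, 1]
r2 m[φ0→cld] = [4, 4]
r2 m[φ0→snow] = [4, 4]
r2 m[φ1→cld] = [5, 3]
r2 m[φ1→ice] = [5, 5]
r2 m[φ2→ice] = [1, 7]
r2 m[φ2→fog] = [7, 2]
r2 m[φ3→sprk] = [8, 4]
r2 m[φ3→fog] = [8, 4]
r2 m[φ4→slip] = [4, 8]
r2 m[φ4→rain] = [4, 8]
r2 m[φ4→snow] = [7, 8]
r2 m[φ5→ice] = [2, 8]
r2 m[cld→φ0] = [5, 3]
r2 m[cld→φ1] = [4, 4]
r2 m[sprk→φ3] = [1, 1]
r2 m[ice→φ1] = [2, 56]
r2 m[ice→φ2] = [10, 40]
r2 m[ice→φ5] = [5, 35]
r2 m[slip→φ4] = [1, 1]
r2 m[rain→φ4] = [1, 1]
r2 m[snow→φ0] = [7, 8]
r2 m[snow→φ4] = [4, 4]
r2 m[fog→φ2] = [8, 4]
r2 m[fog→φ3] = [7, 2]
r3 m[φ0→cld] = [28, 32]
r3 m[φ0→snow] = [20, 12]
r3 m[φ1→cld] = [280, 112]
r3 m[φ1→ice] = [20, 20]
r3 m[φ2→ice] = [8, 56]
r3 m[φ2→fog] = [280, 80]
r3 m[φ3→sprk] = [56, 14]
r3 m[φ3→fog] = [8, 4]
r3 m[φ4→slip] = [16, 32]
r3 m[φ4→rain] = [16, 32]
r3 m[φ4→snow] = [7, 8]
r3 m[φ5→ice] = [2, 8]
r3 m[cld→φ0] = [5, 3]
r3 m[cld→φ1] = [4, 4]
r3 m[sprk→φ3] = [1, 1]
r3 m[ice→φ1] = [2, 56]
r3 m[ice→φ2] = [10, 40]
r3 m[ice→φ5] = [5, 35]
r3 m[slip→φ4] = [1, 1]
r3 m[rain→φ4] = [1, 1]
r3 m[snow→φ0] = [7, 8]
r3 m[snow→φ4] = [4, 4]
r3 m[fog→φ2] = [8, 4]
r3 m[fog→φ3] = [7, 2]
r4 m[φ0→cld] = [28, 32]
r4 m[φ0→snow] = [20, 12]
r4 m[φ1→cld] = [280, 112]
r4 m[φ1→ice] = [20, 20]
r4 m[φ2→ice] = [8, 56]
r4 m[φ2→fog] = [280, 80]
r4 m[φ3→sprk] = [56, 14]
r4 m[φ3→fog] = [8, 4]
r4 m[φ4→slip] = [16, 32]
r4 m[φ4→rain] = [16, 32]
r4 m[φ4→snow] = [7, 8]
r4 m[φ5→ice] = [2, 8]
r4 m[cld→φ0] = [280, 112]
r4 m[cld→φ1] = [28, 32]
r4 m[sprk→φ3] = [1, 1]
r4 m[ice→φ1] = [16, 448]
r4 m[ice→φ2] = [40, 160]
r4 m[ice→φ5] = [160, 1120]
r4 m[slip→φ4] = [1, 1]
r4 m[rain→φ4] = [1, 1]
r4 m[snow→φ0] = [7, 8]
r4 m[snow→φ4] = [20, 12]
r4 m[fog→φ2] = [8, 4]
r4 m[fog→φ3] = [280, 80]
r5 m[φ0→cld] = [28, 32]
r5 m[φ0→snow] = [1120, 560]
r5 m[φ1→cld] = [2240, 896]
r5 m[φ1→ice] = [140, 140]
r5 m[φ2→ice] = [8, 56]
r5 m[φ2→fog] = [1120, 320]
r5 m[φ3→sprk] = [2240, 560]
r5 m[φ3→fog] = [8, 4]
r5 m[φ4→slip] = [80, 140]
r5 m[φ4→rain] = [80, 140]
r5 m[φ4→snow] = [7, 8]
r5 m[φ5→ice] = [2, 8]
r5 m[cld→φ0] = [280, 112]
r5 m[cld→φ1] = [28, 32]
r5 m[sprk→φ3] = [1, 1]
r5 m[ice→φ1] = [16, 448]
r5 m[ice→φ2] = [40, 160]
r5 m[ice→φ5] = [160, 1120]
r5 m[slip→φ4] = [1, 1]
r5 m[rain→φ4] = [1, 1]
r5 m[snow→φ0] = [7, 8]
r5 m[snow→φ4] = [20, 12]
r5 m[fog→φ2] = [8, 4]
r5 m[fog→φ3] = [280, 80]
r6 m[φ0→cld] = [28, 32]
r6 m[φ0→snow] = [1120, 560]
r6 m[φ1→cld] = [2240, 896]
r6 m[φ1→ice] = [140, 140]
r6 m[φ2→ice] = [8, 56]
r6 m[φ2→fog] = [1120, 320]
r6 m[φ3→sprk] = [2240, 560]
r6 m[φ3→fog] = [8, 4]
r6 m[φ4→slip] = [80, 140]
r6 m[φ4→rain] = [80, 140]
r6 m[φ4→snow] = [7, 8]
r6 m[φ5→ice] = [2, 8]
r6 m[cld→φ0] = [2240, 896]
r6 m[cld→φ1] = [28, 32]
r6 m[sprk→φ3] = [1, 1]
r6 m[ice→φ1] = [16, 448]
r6 m[ice→φ2] = [280, 1120]
r6 m[ice→φ5] = [1120, 7840]
r6 m[slip→φ4] = [1, 1]
r6 m[rain→φ4] = [1, 1]
r6 m[snow→φ0] = [7, 8]
r6 m[snow→φ4] = [1120, 560]
r6 m[fog→φ2] = [8, 4]
r6 m[fog→φ3] = [1120, 320]
r7 m[φ0→cld] = [28, 32]
r7 m[φ0→snow] = [8960, 4480]
r7 m[φ1→cld] = [2240, 896]
r7 m[φ1→ice] = [140, 140]
r7 m[φ2→ice] = [8, 56]
r7 m[φ2→fog] = [7840, 2240]
r7 m[φ3→sprk] = [8960, 2240]
r7 m[φ3→fog] = [8, 4]
r7 m[φ4→slip] = [4480, 7840]
r7 m[φ4→rain] = [4480, 7840]
r7 m[φ4→snow] = [7, 8]
r7 m[φ5→ice] = [2, 8]
r7 m[cld→φ0] = [2240, 896]
r7 m[cld→φ1] = [28, 32]
r7 m[sprk→φ3] = [1, 1]
r7 m[ice→φ1] = [16, 448]
r7 m[ice→φ2] = [280, 1120]
r7 m[ice→φ5] = [1120, 7840]
r7 m[slip→φ4] = [1, 1]
r7 m[rain→φ4] = [1, 1]
r7 m[snow→φ0] = [7, 8]
r7 m[snow→φ4] = [1120, 560]
r7 m[fog→φ2] = [8, 4]
r7 m[fog→φ3] = [1120, 320]
r8 m[φ0→cld] = [28, 32]
r8 m[φ0→snow] = [8960, 4480]
r8 m[φ1→cld] = [2240, 896]
r8 m[φ1→ice] = [140, 140]
r8 m[φ2→ice] = [8, 56]
r8 m[φ2→fog] = [7840, 2240]
r8 m[φ3→sprk] = [8960, 2240]
r8 m[φ3→fog] = [8, 4]
r8 m[φ4→slip] = [4480, 7840]
r8 m[φ4→rain] = [4480, 7840]
r8 m[φ4→snow] = [7, 8]
r8 m[φ5→ice] = [2, 8]
r8 m[cld→φ0] = [2240, 896]
r8 m[cld→φ1] = [28, 32]
r8 m[sprk→φ3] = [1, 1]
r8 m[ice→φ1] = [16, 448]
r8 m[ice→φ2] = [280, 1120]
r8 m[ice→φ5] = [1120, 7840]
r8 m[slip→φ4] = [1, 1]
r8 m[rain→φ4] = [1, 1]
r8 m[snow→φ0] = [7, 8]
r8 m[snow→φ4] = [8960, 4480]
r8 m[fog→φ2] = [8, 4]
r8 m[fog→φ3] = [7840, 2240]
r9 m[φ0→cld] = [28, 32]
r9 m[φ0→snow] = [8960, 4480]
r9 m[φ1→cld] = [2240, 896]
r9 m[φ1→ice] = [140, 140]
r9 m[φ2→ice] = [8, 56]
r9 m[φ2→fog] = [7840, 2240]
r9 m[φ3→sprk] = [62720, 15680]
r9 m[φ3→fog] = [8, 4]
r9 m[φ4→slip] = [35840, 62720]
r9 m[φ4→rain] = [35840, 62720]
r9 m[φ4→snow] = [7, 8]
r9 m[φ5→ice] = [2, 8]
r9 m[cld→φ0] = [2240, 896]
r9 m[cld→φ1] = [28, 32]
r9 m[sprk→φ3] = [1, 1]
r9 m[ice→φ1] = [16, 448]
r9 m[ice→φ2] = [280, 1120]
r9 m[ice→φ5] = [1120, 7840]
r9 m[slip→φ4] = [1, 1]
r9 m[rain→φ4] = [1, 1]
r9 m[snow→φ0] = [7, 8]
r9 m[snow→φ4] = [8960, 4480]
r9 m[fog→φ2] = [8, 4]
r9 m[fog→φ3] = [7840, 2240]
r10 m[φ0→cld] = [28, 32]
r10 m[φ0→snow] = [8960, 4480]
r10 m[φ1→cld] = [2240, 896]
r10 m[φ1→ice] = [140, 140]
r10 m[φ2→ice] = [8, 56]
r10 m[φ2→fog] = [7840, 2240]
r10 m[φ3→sprk] = [62720, 15680]
r10 m[φ3→fog] = [8, 4]
r10 m[φ4→slip] = [35840, 62720]
r10 m[φ4→rain] = [35840, 62720]
r10 m[φ4→snow] = [7, 8]
r10 m[φ5→ice] = [2, 8]
r10 m[cld→φ0] = [2240, 896]
r10 m[cld→φ1] = [28, 32]
r10 m[sprk→φ3] = [1, 1]
r10 m[ice→φ1] = [16, 448]
r10 m[ice→φ2] = [280, 1120]
r10 m[ice→φ5] = [1120, 7840]
r10 m[slip→φ4] = [1, 1]
r10 m[rain→φ4] = [1, 1]
r10 m[snow→φ0] = [7, 8]
r10 m[snow→φ4] = [8960, 4480]
r10 m[fog→φ2] = [8, 4]
r10 m[fog→φ3] = [7840, 2240]
fixed point reached at round 10
b[fog] = ⊗ incoming = [62720, 8960]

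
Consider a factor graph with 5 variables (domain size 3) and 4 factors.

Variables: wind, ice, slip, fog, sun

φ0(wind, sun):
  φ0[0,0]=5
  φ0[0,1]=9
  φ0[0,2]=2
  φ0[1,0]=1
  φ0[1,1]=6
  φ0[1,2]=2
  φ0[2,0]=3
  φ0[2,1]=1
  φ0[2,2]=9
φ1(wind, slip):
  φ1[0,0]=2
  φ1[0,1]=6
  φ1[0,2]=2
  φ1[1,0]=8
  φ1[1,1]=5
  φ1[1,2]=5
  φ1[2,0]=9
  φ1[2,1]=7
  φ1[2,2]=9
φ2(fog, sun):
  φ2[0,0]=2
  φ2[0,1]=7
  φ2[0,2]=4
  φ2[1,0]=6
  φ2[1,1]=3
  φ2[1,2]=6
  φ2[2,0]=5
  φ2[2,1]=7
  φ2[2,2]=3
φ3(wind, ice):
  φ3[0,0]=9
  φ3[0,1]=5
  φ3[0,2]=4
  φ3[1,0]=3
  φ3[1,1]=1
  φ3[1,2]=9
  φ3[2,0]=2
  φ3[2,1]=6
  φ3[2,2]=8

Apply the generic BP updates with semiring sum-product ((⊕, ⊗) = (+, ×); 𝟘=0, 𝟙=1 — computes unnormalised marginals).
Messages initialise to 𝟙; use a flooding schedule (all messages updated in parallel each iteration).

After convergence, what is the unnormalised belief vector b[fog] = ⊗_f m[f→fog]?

b[fog] = [46348, 50844, 48922]

init: all messages = 𝟙 over 3 values
r1 m[φ0→wind] = [16, 9, 13]
r1 m[φ0→sun] = [9, 16, 13]
r1 m[φ1→wind] = [10, 18, 25]
r1 m[φ1→slip] = [19, 18, 16]
r1 m[φ2→fog] = [13, 15, 15]
r1 m[φ2→sun] = [13, 17, 13]
r1 m[φ3→wind] = [18, 13, 16]
r1 m[φ3→ice] = [14, 12, 21]
r1 m[wind→φ0] = [1, 1, 1]
r1 m[wind→φ1] = [1, 1, 1]
r1 m[wind→φ3] = [1, 1, 1]
r1 m[ice→φ3] = [1, 1, 1]
r1 m[slip→φ1] = [1, 1, 1]
r1 m[fog→φ2] = [1, 1, 1]
r1 m[sun→φ0] = [1, 1, 1]
r1 m[sun→φ2] = [1, 1, 1]
r2 m[φ0→wind] = [16, 9, 13]
r2 m[φ0→sun] = [9, 16, 13]
r2 m[φ1→wind] = [10, 18, 25]
r2 m[φ1→slip] = [19, 18, 16]
r2 m[φ2→fog] = [13, 15, 15]
r2 m[φ2→sun] = [13, 17, 13]
r2 m[φ3→wind] = [18, 13, 16]
r2 m[φ3→ice] = [14, 12, 21]
r2 m[wind→φ0] = [180, 234, 400]
r2 m[wind→φ1] = [288, 117, 208]
r2 m[wind→φ3] = [160, 162, 325]
r2 m[ice→φ3] = [1, 1, 1]
r2 m[slip→φ1] = [1, 1, 1]
r2 m[fog→φ2] = [1, 1, 1]
r2 m[sun→φ0] = [13, 17, 13]
r2 m[sun→φ2] = [9, 16, 13]
r3 m[φ0→wind] = [244, 141, 173]
r3 m[φ0→sun] = [2334, 3424, 4428]
r3 m[φ1→wind] = [10, 18, 25]
r3 m[φ1→slip] = [3384, 3769, 3033]
r3 m[φ2→fog] = [182, 180, 196]
r3 m[φ2→sun] = [13, 17, 13]
r3 m[φ3→wind] = [18, 13, 16]
r3 m[φ3→ice] = [2576, 2912, 4698]
r3 m[wind→φ0] = [180, 234, 400]
r3 m[wind→φ1] = [288, 117, 208]
r3 m[wind→φ3] = [160, 162, 325]
r3 m[ice→φ3] = [1, 1, 1]
r3 m[slip→φ1] = [1, 1, 1]
r3 m[fog→φ2] = [1, 1, 1]
r3 m[sun→φ0] = [13, 17, 13]
r3 m[sun→φ2] = [9, 16, 13]
r4 m[φ0→wind] = [244, 141, 173]
r4 m[φ0→sun] = [2334, 3424, 4428]
r4 m[φ1→wind] = [10, 18, 25]
r4 m[φ1→slip] = [3384, 3769, 3033]
r4 m[φ2→fog] = [182, 180, 196]
r4 m[φ2→sun] = [13, 17, 13]
r4 m[φ3→wind] = [18, 13, 16]
r4 m[φ3→ice] = [2576, 2912, 4698]
r4 m[wind→φ0] = [180, 234, 400]
r4 m[wind→φ1] = [4392, 1833, 2768]
r4 m[wind→φ3] = [2440, 2538, 4325]
r4 m[ice→φ3] = [1, 1, 1]
r4 m[slip→φ1] = [1, 1, 1]
r4 m[fog→φ2] = [1, 1, 1]
r4 m[sun→φ0] = [13, 17, 13]
r4 m[sun→φ2] = [2334, 3424, 4428]
r5 m[φ0→wind] = [244, 141, 173]
r5 m[φ0→sun] = [2334, 3424, 4428]
r5 m[φ1→wind] = [10, 18, 25]
r5 m[φ1→slip] = [48360, 54893, 42861]
r5 m[φ2→fog] = [46348, 50844, 48922]
r5 m[φ2→sun] = [13, 17, 13]
r5 m[φ3→wind] = [18, 13, 16]
r5 m[φ3→ice] = [38224, 40688, 67202]
r5 m[wind→φ0] = [180, 234, 400]
r5 m[wind→φ1] = [4392, 1833, 2768]
r5 m[wind→φ3] = [2440, 2538, 4325]
r5 m[ice→φ3] = [1, 1, 1]
r5 m[slip→φ1] = [1, 1, 1]
r5 m[fog→φ2] = [1, 1, 1]
r5 m[sun→φ0] = [13, 17, 13]
r5 m[sun→φ2] = [2334, 3424, 4428]
r6 m[φ0→wind] = [244, 141, 173]
r6 m[φ0→sun] = [2334, 3424, 4428]
r6 m[φ1→wind] = [10, 18, 25]
r6 m[φ1→slip] = [48360, 54893, 42861]
r6 m[φ2→fog] = [46348, 50844, 48922]
r6 m[φ2→sun] = [13, 17, 13]
r6 m[φ3→wind] = [18, 13, 16]
r6 m[φ3→ice] = [38224, 40688, 67202]
r6 m[wind→φ0] = [180, 234, 400]
r6 m[wind→φ1] = [4392, 1833, 2768]
r6 m[wind→φ3] = [2440, 2538, 4325]
r6 m[ice→φ3] = [1, 1, 1]
r6 m[slip→φ1] = [1, 1, 1]
r6 m[fog→φ2] = [1, 1, 1]
r6 m[sun→φ0] = [13, 17, 13]
r6 m[sun→φ2] = [2334, 3424, 4428]
fixed point reached at round 6
b[fog] = ⊗ incoming = [46348, 50844, 48922]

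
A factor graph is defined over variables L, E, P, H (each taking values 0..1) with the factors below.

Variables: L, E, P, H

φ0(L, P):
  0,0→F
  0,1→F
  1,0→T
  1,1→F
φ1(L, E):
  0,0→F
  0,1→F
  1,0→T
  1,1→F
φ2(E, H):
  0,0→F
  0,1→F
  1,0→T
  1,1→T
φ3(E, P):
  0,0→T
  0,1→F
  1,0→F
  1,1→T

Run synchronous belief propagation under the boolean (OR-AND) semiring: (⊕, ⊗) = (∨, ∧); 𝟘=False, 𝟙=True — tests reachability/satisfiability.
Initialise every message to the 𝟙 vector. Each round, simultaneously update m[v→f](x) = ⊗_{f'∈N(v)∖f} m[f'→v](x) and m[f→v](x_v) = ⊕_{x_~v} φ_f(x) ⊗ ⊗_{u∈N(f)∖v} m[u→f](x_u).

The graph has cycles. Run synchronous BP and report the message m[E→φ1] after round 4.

message @ round 4 = [F, F]

init: all messages = 𝟙 over 2 values
r1 m[φ0→L] = [F, T]
r1 m[φ0→P] = [T, F]
r1 m[φ1→L] = [F, T]
r1 m[φ1→E] = [T, F]
r1 m[φ2→E] = [F, T]
r1 m[φ2→H] = [T, T]
r1 m[φ3→E] = [T, T]
r1 m[φ3→P] = [T, T]
r1 m[L→φ0] = [T, T]
r1 m[L→φ1] = [T, T]
r1 m[E→φ1] = [T, T]
r1 m[E→φ2] = [T, T]
r1 m[E→φ3] = [T, T]
r1 m[P→φ0] = [T, T]
r1 m[P→φ3] = [T, T]
r1 m[H→φ2] = [T, T]
r2 m[φ0→L] = [F, T]
r2 m[φ0→P] = [T, F]
r2 m[φ1→L] = [F, T]
r2 m[φ1→E] = [T, F]
r2 m[φ2→E] = [F, T]
r2 m[φ2→H] = [T, T]
r2 m[φ3→E] = [T, T]
r2 m[φ3→P] = [T, T]
r2 m[L→φ0] = [F, T]
r2 m[L→φ1] = [F, T]
r2 m[E→φ1] = [F, T]
r2 m[E→φ2] = [T, F]
r2 m[E→φ3] = [F, F]
r2 m[P→φ0] = [T, T]
r2 m[P→φ3] = [T, F]
r2 m[H→φ2] = [T, T]
r3 m[φ0→L] = [F, T]
r3 m[φ0→P] = [T, F]
r3 m[φ1→L] = [F, F]
r3 m[φ1→E] = [T, F]
r3 m[φ2→E] = [F, T]
r3 m[φ2→H] = [F, F]
r3 m[φ3→E] = [T, F]
r3 m[φ3→P] = [F, F]
r3 m[L→φ0] = [F, T]
r3 m[L→φ1] = [F, T]
r3 m[E→φ1] = [F, T]
r3 m[E→φ2] = [T, F]
r3 m[E→φ3] = [F, F]
r3 m[P→φ0] = [T, T]
r3 m[P→φ3] = [T, F]
r3 m[H→φ2] = [T, T]
r4 m[φ0→L] = [F, T]
r4 m[φ0→P] = [T, F]
r4 m[φ1→L] = [F, F]
r4 m[φ1→E] = [T, F]
r4 m[φ2→E] = [F, T]
r4 m[φ2→H] = [F, F]
r4 m[φ3→E] = [T, F]
r4 m[φ3→P] = [F, F]
r4 m[L→φ0] = [F, F]
r4 m[L→φ1] = [F, T]
r4 m[E→φ1] = [F, F]
r4 m[E→φ2] = [T, F]
r4 m[E→φ3] = [F, F]
r4 m[P→φ0] = [F, F]
r4 m[P→φ3] = [T, F]
r4 m[H→φ2] = [T, T]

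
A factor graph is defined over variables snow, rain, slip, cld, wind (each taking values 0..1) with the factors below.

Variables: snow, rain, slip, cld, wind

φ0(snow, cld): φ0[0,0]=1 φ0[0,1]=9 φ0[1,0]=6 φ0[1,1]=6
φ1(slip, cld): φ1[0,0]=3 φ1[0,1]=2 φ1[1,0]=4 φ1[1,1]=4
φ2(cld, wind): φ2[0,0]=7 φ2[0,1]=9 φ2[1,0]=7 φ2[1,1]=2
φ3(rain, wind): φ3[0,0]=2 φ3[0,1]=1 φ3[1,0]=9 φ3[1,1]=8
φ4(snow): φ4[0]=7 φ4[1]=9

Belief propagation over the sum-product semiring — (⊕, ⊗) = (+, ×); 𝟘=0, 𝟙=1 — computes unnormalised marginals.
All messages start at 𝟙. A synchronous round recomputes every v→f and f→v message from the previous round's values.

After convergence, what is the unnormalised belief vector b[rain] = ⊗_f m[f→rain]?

b[rain] = [21053, 113103]

init: all messages = 𝟙 over 2 values
r1 m[φ0→snow] = [10, 12]
r1 m[φ0→cld] = [7, 15]
r1 m[φ1→slip] = [5, 8]
r1 m[φ1→cld] = [7, 6]
r1 m[φ2→cld] = [16, 9]
r1 m[φ2→wind] = [14, 11]
r1 m[φ3→rain] = [3, 17]
r1 m[φ3→wind] = [11, 9]
r1 m[φ4→snow] = [7, 9]
r1 m[snow→φ0] = [1, 1]
r1 m[snow→φ4] = [1, 1]
r1 m[rain→φ3] = [1, 1]
r1 m[slip→φ1] = [1, 1]
r1 m[cld→φ0] = [1, 1]
r1 m[cld→φ1] = [1, 1]
r1 m[cld→φ2] = [1, 1]
r1 m[wind→φ2] = [1, 1]
r1 m[wind→φ3] = [1, 1]
r2 m[φ0→snow] = [10, 12]
r2 m[φ0→cld] = [7, 15]
r2 m[φ1→slip] = [5, 8]
r2 m[φ1→cld] = [7, 6]
r2 m[φ2→cld] = [16, 9]
r2 m[φ2→wind] = [14, 11]
r2 m[φ3→rain] = [3, 17]
r2 m[φ3→wind] = [11, 9]
r2 m[φ4→snow] = [7, 9]
r2 m[snow→φ0] = [7, 9]
r2 m[snow→φ4] = [10, 12]
r2 m[rain→φ3] = [1, 1]
r2 m[slip→φ1] = [1, 1]
r2 m[cld→φ0] = [112, 54]
r2 m[cld→φ1] = [112, 135]
r2 m[cld→φ2] = [49, 90]
r2 m[wind→φ2] = [11, 9]
r2 m[wind→φ3] = [14, 11]
r3 m[φ0→snow] = [598, 996]
r3 m[φ0→cld] = [61, 117]
r3 m[φ1→slip] = [606, 988]
r3 m[φ1→cld] = [7, 6]
r3 m[φ2→cld] = [158, 95]
r3 m[φ2→wind] = [973, 621]
r3 m[φ3→rain] = [39, 214]
r3 m[φ3→wind] = [11, 9]
r3 m[φ4→snow] = [7, 9]
r3 m[snow→φ0] = [7, 9]
r3 m[snow→φ4] = [10, 12]
r3 m[rain→φ3] = [1, 1]
r3 m[slip→φ1] = [1, 1]
r3 m[cld→φ0] = [112, 54]
r3 m[cld→φ1] = [112, 135]
r3 m[cld→φ2] = [49, 90]
r3 m[wind→φ2] = [11, 9]
r3 m[wind→φ3] = [14, 11]
r4 m[φ0→snow] = [598, 996]
r4 m[φ0→cld] = [61, 117]
r4 m[φ1→slip] = [606, 988]
r4 m[φ1→cld] = [7, 6]
r4 m[φ2→cld] = [158, 95]
r4 m[φ2→wind] = [973, 621]
r4 m[φ3→rain] = [39, 214]
r4 m[φ3→wind] = [11, 9]
r4 m[φ4→snow] = [7, 9]
r4 m[snow→φ0] = [7, 9]
r4 m[snow→φ4] = [598, 996]
r4 m[rain→φ3] = [1, 1]
r4 m[slip→φ1] = [1, 1]
r4 m[cld→φ0] = [1106, 570]
r4 m[cld→φ1] = [9638, 11115]
r4 m[cld→φ2] = [427, 702]
r4 m[wind→φ2] = [11, 9]
r4 m[wind→φ3] = [973, 621]
r5 m[φ0→snow] = [6236, 10056]
r5 m[φ0→cld] = [61, 117]
r5 m[φ1→slip] = [51144, 83012]
r5 m[φ1→cld] = [7, 6]
r5 m[φ2→cld] = [158, 95]
r5 m[φ2→wind] = [7903, 5247]
r5 m[φ3→rain] = [2567, 13725]
r5 m[φ3→wind] = [11, 9]
r5 m[φ4→snow] = [7, 9]
r5 m[snow→φ0] = [7, 9]
r5 m[snow→φ4] = [598, 996]
r5 m[rain→φ3] = [1, 1]
r5 m[slip→φ1] = [1, 1]
r5 m[cld→φ0] = [1106, 570]
r5 m[cld→φ1] = [9638, 11115]
r5 m[cld→φ2] = [427, 702]
r5 m[wind→φ2] = [11, 9]
r5 m[wind→φ3] = [973, 621]
r6 m[φ0→snow] = [6236, 10056]
r6 m[φ0→cld] = [61, 117]
r6 m[φ1→slip] = [51144, 83012]
r6 m[φ1→cld] = [7, 6]
r6 m[φ2→cld] = [158, 95]
r6 m[φ2→wind] = [7903, 5247]
r6 m[φ3→rain] = [2567, 13725]
r6 m[φ3→wind] = [11, 9]
r6 m[φ4→snow] = [7, 9]
r6 m[snow→φ0] = [7, 9]
r6 m[snow→φ4] = [6236, 10056]
r6 m[rain→φ3] = [1, 1]
r6 m[slip→φ1] = [1, 1]
r6 m[cld→φ0] = [1106, 570]
r6 m[cld→φ1] = [9638, 11115]
r6 m[cld→φ2] = [427, 702]
r6 m[wind→φ2] = [11, 9]
r6 m[wind→φ3] = [7903, 5247]
r7 m[φ0→snow] = [6236, 10056]
r7 m[φ0→cld] = [61, 117]
r7 m[φ1→slip] = [51144, 83012]
r7 m[φ1→cld] = [7, 6]
r7 m[φ2→cld] = [158, 95]
r7 m[φ2→wind] = [7903, 5247]
r7 m[φ3→rain] = [21053, 113103]
r7 m[φ3→wind] = [11, 9]
r7 m[φ4→snow] = [7, 9]
r7 m[snow→φ0] = [7, 9]
r7 m[snow→φ4] = [6236, 10056]
r7 m[rain→φ3] = [1, 1]
r7 m[slip→φ1] = [1, 1]
r7 m[cld→φ0] = [1106, 570]
r7 m[cld→φ1] = [9638, 11115]
r7 m[cld→φ2] = [427, 702]
r7 m[wind→φ2] = [11, 9]
r7 m[wind→φ3] = [7903, 5247]
r8 m[φ0→snow] = [6236, 10056]
r8 m[φ0→cld] = [61, 117]
r8 m[φ1→slip] = [51144, 83012]
r8 m[φ1→cld] = [7, 6]
r8 m[φ2→cld] = [158, 95]
r8 m[φ2→wind] = [7903, 5247]
r8 m[φ3→rain] = [21053, 113103]
r8 m[φ3→wind] = [11, 9]
r8 m[φ4→snow] = [7, 9]
r8 m[snow→φ0] = [7, 9]
r8 m[snow→φ4] = [6236, 10056]
r8 m[rain→φ3] = [1, 1]
r8 m[slip→φ1] = [1, 1]
r8 m[cld→φ0] = [1106, 570]
r8 m[cld→φ1] = [9638, 11115]
r8 m[cld→φ2] = [427, 702]
r8 m[wind→φ2] = [11, 9]
r8 m[wind→φ3] = [7903, 5247]
fixed point reached at round 8
b[rain] = ⊗ incoming = [21053, 113103]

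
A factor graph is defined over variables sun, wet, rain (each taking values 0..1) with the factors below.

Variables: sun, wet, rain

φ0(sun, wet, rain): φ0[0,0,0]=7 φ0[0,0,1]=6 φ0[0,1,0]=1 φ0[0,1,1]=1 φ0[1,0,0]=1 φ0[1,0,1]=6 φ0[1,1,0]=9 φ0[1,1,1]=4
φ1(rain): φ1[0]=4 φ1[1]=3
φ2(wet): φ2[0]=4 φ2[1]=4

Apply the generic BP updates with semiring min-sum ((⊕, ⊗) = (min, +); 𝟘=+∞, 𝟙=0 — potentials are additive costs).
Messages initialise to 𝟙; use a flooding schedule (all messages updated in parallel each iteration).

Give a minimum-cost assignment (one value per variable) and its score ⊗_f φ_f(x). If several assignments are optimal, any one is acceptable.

assignment: (sun=0, wet=1, rain=1); score = 8

init: all messages = 𝟙 over 2 values
r1 m[φ0→sun] = [1, 1]
r1 m[φ0→wet] = [1, 1]
r1 m[φ0→rain] = [1, 1]
r1 m[φ1→rain] = [4, 3]
r1 m[φ2→wet] = [4, 4]
r1 m[sun→φ0] = [0, 0]
r1 m[wet→φ0] = [0, 0]
r1 m[wet→φ2] = [0, 0]
r1 m[rain→φ0] = [0, 0]
r1 m[rain→φ1] = [0, 0]
r2 m[φ0→sun] = [1, 1]
r2 m[φ0→wet] = [1, 1]
r2 m[φ0→rain] = [1, 1]
r2 m[φ1→rain] = [4, 3]
r2 m[φ2→wet] = [4, 4]
r2 m[sun→φ0] = [0, 0]
r2 m[wet→φ0] = [4, 4]
r2 m[wet→φ2] = [1, 1]
r2 m[rain→φ0] = [4, 3]
r2 m[rain→φ1] = [1, 1]
r3 m[φ0→sun] = [8, 9]
r3 m[φ0→wet] = [5, 4]
r3 m[φ0→rain] = [5, 5]
r3 m[φ1→rain] = [4, 3]
r3 m[φ2→wet] = [4, 4]
r3 m[sun→φ0] = [0, 0]
r3 m[wet→φ0] = [4, 4]
r3 m[wet→φ2] = [1, 1]
r3 m[rain→φ0] = [4, 3]
r3 m[rain→φ1] = [1, 1]
r4 m[φ0→sun] = [8, 9]
r4 m[φ0→wet] = [5, 4]
r4 m[φ0→rain] = [5, 5]
r4 m[φ1→rain] = [4, 3]
r4 m[φ2→wet] = [4, 4]
r4 m[sun→φ0] = [0, 0]
r4 m[wet→φ0] = [4, 4]
r4 m[wet→φ2] = [5, 4]
r4 m[rain→φ0] = [4, 3]
r4 m[rain→φ1] = [5, 5]
r5 m[φ0→sun] = [8, 9]
r5 m[φ0→wet] = [5, 4]
r5 m[φ0→rain] = [5, 5]
r5 m[φ1→rain] = [4, 3]
r5 m[φ2→wet] = [4, 4]
r5 m[sun→φ0] = [0, 0]
r5 m[wet→φ0] = [4, 4]
r5 m[wet→φ2] = [5, 4]
r5 m[rain→φ0] = [4, 3]
r5 m[rain→φ1] = [5, 5]
fixed point reached at round 5
traceback from sun: (sun=0, wet=1, rain=1), score=8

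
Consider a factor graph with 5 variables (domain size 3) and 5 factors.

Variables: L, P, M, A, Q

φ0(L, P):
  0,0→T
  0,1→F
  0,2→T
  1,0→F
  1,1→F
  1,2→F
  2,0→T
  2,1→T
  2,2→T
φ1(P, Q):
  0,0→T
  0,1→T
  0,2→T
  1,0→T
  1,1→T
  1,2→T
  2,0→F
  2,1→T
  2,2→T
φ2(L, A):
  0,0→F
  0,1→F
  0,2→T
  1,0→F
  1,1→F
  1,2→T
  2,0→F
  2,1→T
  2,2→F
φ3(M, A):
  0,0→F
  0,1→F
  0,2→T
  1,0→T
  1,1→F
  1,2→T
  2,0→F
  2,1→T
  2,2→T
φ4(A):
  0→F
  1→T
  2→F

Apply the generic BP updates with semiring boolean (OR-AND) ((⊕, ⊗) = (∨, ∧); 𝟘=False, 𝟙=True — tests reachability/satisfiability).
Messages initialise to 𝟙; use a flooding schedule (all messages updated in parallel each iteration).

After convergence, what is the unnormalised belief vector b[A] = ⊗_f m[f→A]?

init: all messages = 𝟙 over 3 values
r1 m[φ0→L] = [T, F, T]
r1 m[φ0→P] = [T, T, T]
r1 m[φ1→P] = [T, T, T]
r1 m[φ1→Q] = [T, T, T]
r1 m[φ2→L] = [T, T, T]
r1 m[φ2→A] = [F, T, T]
r1 m[φ3→M] = [T, T, T]
r1 m[φ3→A] = [T, T, T]
r1 m[φ4→A] = [F, T, F]
r1 m[L→φ0] = [T, T, T]
r1 m[L→φ2] = [T, T, T]
r1 m[P→φ0] = [T, T, T]
r1 m[P→φ1] = [T, T, T]
r1 m[M→φ3] = [T, T, T]
r1 m[A→φ2] = [T, T, T]
r1 m[A→φ3] = [T, T, T]
r1 m[A→φ4] = [T, T, T]
r1 m[Q→φ1] = [T, T, T]
r2 m[φ0→L] = [T, F, T]
r2 m[φ0→P] = [T, T, T]
r2 m[φ1→P] = [T, T, T]
r2 m[φ1→Q] = [T, T, T]
r2 m[φ2→L] = [T, T, T]
r2 m[φ2→A] = [F, T, T]
r2 m[φ3→M] = [T, T, T]
r2 m[φ3→A] = [T, T, T]
r2 m[φ4→A] = [F, T, F]
r2 m[L→φ0] = [T, T, T]
r2 m[L→φ2] = [T, F, T]
r2 m[P→φ0] = [T, T, T]
r2 m[P→φ1] = [T, T, T]
r2 m[M→φ3] = [T, T, T]
r2 m[A→φ2] = [F, T, F]
r2 m[A→φ3] = [F, T, F]
r2 m[A→φ4] = [F, T, T]
r2 m[Q→φ1] = [T, T, T]
r3 m[φ0→L] = [T, F, T]
r3 m[φ0→P] = [T, T, T]
r3 m[φ1→P] = [T, T, T]
r3 m[φ1→Q] = [T, T, T]
r3 m[φ2→L] = [F, F, T]
r3 m[φ2→A] = [F, T, T]
r3 m[φ3→M] = [F, F, T]
r3 m[φ3→A] = [T, T, T]
r3 m[φ4→A] = [F, T, F]
r3 m[L→φ0] = [T, T, T]
r3 m[L→φ2] = [T, F, T]
r3 m[P→φ0] = [T, T, T]
r3 m[P→φ1] = [T, T, T]
r3 m[M→φ3] = [T, T, T]
r3 m[A→φ2] = [F, T, F]
r3 m[A→φ3] = [F, T, F]
r3 m[A→φ4] = [F, T, T]
r3 m[Q→φ1] = [T, T, T]
r4 m[φ0→L] = [T, F, T]
r4 m[φ0→P] = [T, T, T]
r4 m[φ1→P] = [T, T, T]
r4 m[φ1→Q] = [T, T, T]
r4 m[φ2→L] = [F, F, T]
r4 m[φ2→A] = [F, T, T]
r4 m[φ3→M] = [F, F, T]
r4 m[φ3→A] = [T, T, T]
r4 m[φ4→A] = [F, T, F]
r4 m[L→φ0] = [F, F, T]
r4 m[L→φ2] = [T, F, T]
r4 m[P→φ0] = [T, T, T]
r4 m[P→φ1] = [T, T, T]
r4 m[M→φ3] = [T, T, T]
r4 m[A→φ2] = [F, T, F]
r4 m[A→φ3] = [F, T, F]
r4 m[A→φ4] = [F, T, T]
r4 m[Q→φ1] = [T, T, T]
r5 m[φ0→L] = [T, F, T]
r5 m[φ0→P] = [T, T, T]
r5 m[φ1→P] = [T, T, T]
r5 m[φ1→Q] = [T, T, T]
r5 m[φ2→L] = [F, F, T]
r5 m[φ2→A] = [F, T, T]
r5 m[φ3→M] = [F, F, T]
r5 m[φ3→A] = [T, T, T]
r5 m[φ4→A] = [F, T, F]
r5 m[L→φ0] = [F, F, T]
r5 m[L→φ2] = [T, F, T]
r5 m[P→φ0] = [T, T, T]
r5 m[P→φ1] = [T, T, T]
r5 m[M→φ3] = [T, T, T]
r5 m[A→φ2] = [F, T, F]
r5 m[A→φ3] = [F, T, F]
r5 m[A→φ4] = [F, T, T]
r5 m[Q→φ1] = [T, T, T]
fixed point reached at round 5
b[A] = ⊗ incoming = [F, T, F]

b[A] = [F, T, F]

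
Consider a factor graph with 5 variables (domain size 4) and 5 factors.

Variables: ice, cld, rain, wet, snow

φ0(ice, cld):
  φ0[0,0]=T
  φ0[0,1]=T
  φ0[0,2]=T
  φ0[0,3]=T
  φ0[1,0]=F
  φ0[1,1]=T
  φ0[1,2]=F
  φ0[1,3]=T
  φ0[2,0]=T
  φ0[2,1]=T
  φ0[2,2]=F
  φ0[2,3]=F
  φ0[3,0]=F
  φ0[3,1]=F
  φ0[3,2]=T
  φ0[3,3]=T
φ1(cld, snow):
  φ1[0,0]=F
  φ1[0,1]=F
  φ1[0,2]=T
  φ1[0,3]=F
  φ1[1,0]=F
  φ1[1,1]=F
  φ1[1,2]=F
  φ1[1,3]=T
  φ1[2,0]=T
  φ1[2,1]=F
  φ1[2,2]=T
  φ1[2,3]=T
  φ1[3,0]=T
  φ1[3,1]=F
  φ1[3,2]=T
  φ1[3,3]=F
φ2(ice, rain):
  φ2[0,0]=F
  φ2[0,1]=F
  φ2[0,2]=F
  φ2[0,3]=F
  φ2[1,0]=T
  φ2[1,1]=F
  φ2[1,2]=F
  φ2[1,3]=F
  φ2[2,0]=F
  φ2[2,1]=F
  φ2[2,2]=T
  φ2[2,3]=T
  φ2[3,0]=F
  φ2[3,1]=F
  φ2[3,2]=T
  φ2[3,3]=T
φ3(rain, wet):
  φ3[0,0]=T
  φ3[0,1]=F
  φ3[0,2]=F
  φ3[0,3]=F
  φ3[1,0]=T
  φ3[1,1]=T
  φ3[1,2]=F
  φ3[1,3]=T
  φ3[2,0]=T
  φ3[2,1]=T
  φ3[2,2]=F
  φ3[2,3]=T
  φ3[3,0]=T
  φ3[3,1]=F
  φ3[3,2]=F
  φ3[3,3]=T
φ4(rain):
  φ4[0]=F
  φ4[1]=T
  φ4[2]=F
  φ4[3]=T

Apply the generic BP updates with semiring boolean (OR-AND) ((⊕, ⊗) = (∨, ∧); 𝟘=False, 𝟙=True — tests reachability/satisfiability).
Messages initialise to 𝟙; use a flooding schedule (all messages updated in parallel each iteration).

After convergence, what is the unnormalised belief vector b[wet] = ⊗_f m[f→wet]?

init: all messages = 𝟙 over 4 values
r1 m[φ0→ice] = [T, T, T, T]
r1 m[φ0→cld] = [T, T, T, T]
r1 m[φ1→cld] = [T, T, T, T]
r1 m[φ1→snow] = [T, F, T, T]
r1 m[φ2→ice] = [F, T, T, T]
r1 m[φ2→rain] = [T, F, T, T]
r1 m[φ3→rain] = [T, T, T, T]
r1 m[φ3→wet] = [T, T, F, T]
r1 m[φ4→rain] = [F, T, F, T]
r1 m[ice→φ0] = [T, T, T, T]
r1 m[ice→φ2] = [T, T, T, T]
r1 m[cld→φ0] = [T, T, T, T]
r1 m[cld→φ1] = [T, T, T, T]
r1 m[rain→φ2] = [T, T, T, T]
r1 m[rain→φ3] = [T, T, T, T]
r1 m[rain→φ4] = [T, T, T, T]
r1 m[wet→φ3] = [T, T, T, T]
r1 m[snow→φ1] = [T, T, T, T]
r2 m[φ0→ice] = [T, T, T, T]
r2 m[φ0→cld] = [T, T, T, T]
r2 m[φ1→cld] = [T, T, T, T]
r2 m[φ1→snow] = [T, F, T, T]
r2 m[φ2→ice] = [F, T, T, T]
r2 m[φ2→rain] = [T, F, T, T]
r2 m[φ3→rain] = [T, T, T, T]
r2 m[φ3→wet] = [T, T, F, T]
r2 m[φ4→rain] = [F, T, F, T]
r2 m[ice→φ0] = [F, T, T, T]
r2 m[ice→φ2] = [T, T, T, T]
r2 m[cld→φ0] = [T, T, T, T]
r2 m[cld→φ1] = [T, T, T, T]
r2 m[rain→φ2] = [F, T, F, T]
r2 m[rain→φ3] = [F, F, F, T]
r2 m[rain→φ4] = [T, F, T, T]
r2 m[wet→φ3] = [T, T, T, T]
r2 m[snow→φ1] = [T, T, T, T]
r3 m[φ0→ice] = [T, T, T, T]
r3 m[φ0→cld] = [T, T, T, T]
r3 m[φ1→cld] = [T, T, T, T]
r3 m[φ1→snow] = [T, F, T, T]
r3 m[φ2→ice] = [F, F, T, T]
r3 m[φ2→rain] = [T, F, T, T]
r3 m[φ3→rain] = [T, T, T, T]
r3 m[φ3→wet] = [T, F, F, T]
r3 m[φ4→rain] = [F, T, F, T]
r3 m[ice→φ0] = [F, T, T, T]
r3 m[ice→φ2] = [T, T, T, T]
r3 m[cld→φ0] = [T, T, T, T]
r3 m[cld→φ1] = [T, T, T, T]
r3 m[rain→φ2] = [F, T, F, T]
r3 m[rain→φ3] = [F, F, F, T]
r3 m[rain→φ4] = [T, F, T, T]
r3 m[wet→φ3] = [T, T, T, T]
r3 m[snow→φ1] = [T, T, T, T]
r4 m[φ0→ice] = [T, T, T, T]
r4 m[φ0→cld] = [T, T, T, T]
r4 m[φ1→cld] = [T, T, T, T]
r4 m[φ1→snow] = [T, F, T, T]
r4 m[φ2→ice] = [F, F, T, T]
r4 m[φ2→rain] = [T, F, T, T]
r4 m[φ3→rain] = [T, T, T, T]
r4 m[φ3→wet] = [T, F, F, T]
r4 m[φ4→rain] = [F, T, F, T]
r4 m[ice→φ0] = [F, F, T, T]
r4 m[ice→φ2] = [T, T, T, T]
r4 m[cld→φ0] = [T, T, T, T]
r4 m[cld→φ1] = [T, T, T, T]
r4 m[rain→φ2] = [F, T, F, T]
r4 m[rain→φ3] = [F, F, F, T]
r4 m[rain→φ4] = [T, F, T, T]
r4 m[wet→φ3] = [T, T, T, T]
r4 m[snow→φ1] = [T, T, T, T]
r5 m[φ0→ice] = [T, T, T, T]
r5 m[φ0→cld] = [T, T, T, T]
r5 m[φ1→cld] = [T, T, T, T]
r5 m[φ1→snow] = [T, F, T, T]
r5 m[φ2→ice] = [F, F, T, T]
r5 m[φ2→rain] = [T, F, T, T]
r5 m[φ3→rain] = [T, T, T, T]
r5 m[φ3→wet] = [T, F, F, T]
r5 m[φ4→rain] = [F, T, F, T]
r5 m[ice→φ0] = [F, F, T, T]
r5 m[ice→φ2] = [T, T, T, T]
r5 m[cld→φ0] = [T, T, T, T]
r5 m[cld→φ1] = [T, T, T, T]
r5 m[rain→φ2] = [F, T, F, T]
r5 m[rain→φ3] = [F, F, F, T]
r5 m[rain→φ4] = [T, F, T, T]
r5 m[wet→φ3] = [T, T, T, T]
r5 m[snow→φ1] = [T, T, T, T]
fixed point reached at round 5
b[wet] = ⊗ incoming = [T, F, F, T]

b[wet] = [T, F, F, T]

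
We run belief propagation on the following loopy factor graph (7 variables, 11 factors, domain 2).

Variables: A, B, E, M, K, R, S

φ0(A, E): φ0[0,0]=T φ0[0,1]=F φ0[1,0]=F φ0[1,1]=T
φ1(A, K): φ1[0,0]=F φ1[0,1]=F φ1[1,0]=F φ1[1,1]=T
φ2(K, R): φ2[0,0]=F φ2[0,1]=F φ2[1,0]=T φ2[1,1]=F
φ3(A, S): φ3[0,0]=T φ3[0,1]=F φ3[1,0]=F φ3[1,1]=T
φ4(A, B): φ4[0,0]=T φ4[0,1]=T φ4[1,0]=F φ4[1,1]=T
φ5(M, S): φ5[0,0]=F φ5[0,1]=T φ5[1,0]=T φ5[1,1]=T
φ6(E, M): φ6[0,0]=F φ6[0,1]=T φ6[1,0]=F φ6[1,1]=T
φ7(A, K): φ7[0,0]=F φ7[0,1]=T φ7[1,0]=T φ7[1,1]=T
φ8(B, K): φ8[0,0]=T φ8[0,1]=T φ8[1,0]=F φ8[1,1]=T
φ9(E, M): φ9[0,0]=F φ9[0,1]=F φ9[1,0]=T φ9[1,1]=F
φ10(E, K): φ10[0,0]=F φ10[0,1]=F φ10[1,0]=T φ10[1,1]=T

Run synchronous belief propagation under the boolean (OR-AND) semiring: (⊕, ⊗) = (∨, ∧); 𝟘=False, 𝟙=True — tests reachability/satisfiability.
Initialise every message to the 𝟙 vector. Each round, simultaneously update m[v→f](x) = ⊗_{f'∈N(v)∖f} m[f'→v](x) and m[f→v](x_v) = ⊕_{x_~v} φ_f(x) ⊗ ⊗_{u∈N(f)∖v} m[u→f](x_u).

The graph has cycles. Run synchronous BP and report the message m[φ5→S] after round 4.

init: all messages = 𝟙 over 2 values
r1 m[φ0→A] = [T, T]
r1 m[φ0→E] = [T, T]
r1 m[φ1→A] = [F, T]
r1 m[φ1→K] = [F, T]
r1 m[φ2→K] = [F, T]
r1 m[φ2→R] = [T, F]
r1 m[φ3→A] = [T, T]
r1 m[φ3→S] = [T, T]
r1 m[φ4→A] = [T, T]
r1 m[φ4→B] = [T, T]
r1 m[φ5→M] = [T, T]
r1 m[φ5→S] = [T, T]
r1 m[φ6→E] = [T, T]
r1 m[φ6→M] = [F, T]
r1 m[φ7→A] = [T, T]
r1 m[φ7→K] = [T, T]
r1 m[φ8→B] = [T, T]
r1 m[φ8→K] = [T, T]
r1 m[φ9→E] = [F, T]
r1 m[φ9→M] = [T, F]
r1 m[φ10→E] = [F, T]
r1 m[φ10→K] = [T, T]
r1 m[A→φ0] = [T, T]
r1 m[A→φ1] = [T, T]
r1 m[A→φ3] = [T, T]
r1 m[A→φ4] = [T, T]
r1 m[A→φ7] = [T, T]
r1 m[B→φ4] = [T, T]
r1 m[B→φ8] = [T, T]
r1 m[E→φ0] = [T, T]
r1 m[E→φ6] = [T, T]
r1 m[E→φ9] = [T, T]
r1 m[E→φ10] = [T, T]
r1 m[M→φ5] = [T, T]
r1 m[M→φ6] = [T, T]
r1 m[M→φ9] = [T, T]
r1 m[K→φ1] = [T, T]
r1 m[K→φ2] = [T, T]
r1 m[K→φ7] = [T, T]
r1 m[K→φ8] = [T, T]
r1 m[K→φ10] = [T, T]
r1 m[R→φ2] = [T, T]
r1 m[S→φ3] = [T, T]
r1 m[S→φ5] = [T, T]
r2 m[φ0→A] = [T, T]
r2 m[φ0→E] = [T, T]
r2 m[φ1→A] = [F, T]
r2 m[φ1→K] = [F, T]
r2 m[φ2→K] = [F, T]
r2 m[φ2→R] = [T, F]
r2 m[φ3→A] = [T, T]
r2 m[φ3→S] = [T, T]
r2 m[φ4→A] = [T, T]
r2 m[φ4→B] = [T, T]
r2 m[φ5→M] = [T, T]
r2 m[φ5→S] = [T, T]
r2 m[φ6→E] = [T, T]
r2 m[φ6→M] = [F, T]
r2 m[φ7→A] = [T, T]
r2 m[φ7→K] = [T, T]
r2 m[φ8→B] = [T, T]
r2 m[φ8→K] = [T, T]
r2 m[φ9→E] = [F, T]
r2 m[φ9→M] = [T, F]
r2 m[φ10→E] = [F, T]
r2 m[φ10→K] = [T, T]
r2 m[A→φ0] = [F, T]
r2 m[A→φ1] = [T, T]
r2 m[A→φ3] = [F, T]
r2 m[A→φ4] = [F, T]
r2 m[A→φ7] = [F, T]
r2 m[B→φ4] = [T, T]
r2 m[B→φ8] = [T, T]
r2 m[E→φ0] = [F, T]
r2 m[E→φ6] = [F, T]
r2 m[E→φ9] = [F, T]
r2 m[E→φ10] = [F, T]
r2 m[M→φ5] = [F, F]
r2 m[M→φ6] = [T, F]
r2 m[M→φ9] = [F, T]
r2 m[K→φ1] = [F, T]
r2 m[K→φ2] = [F, T]
r2 m[K→φ7] = [F, T]
r2 m[K→φ8] = [F, T]
r2 m[K→φ10] = [F, T]
r2 m[R→φ2] = [T, T]
r2 m[S→φ3] = [T, T]
r2 m[S→φ5] = [T, T]
r3 m[φ0→A] = [F, T]
r3 m[φ0→E] = [F, T]
r3 m[φ1→A] = [F, T]
r3 m[φ1→K] = [F, T]
r3 m[φ2→K] = [F, T]
r3 m[φ2→R] = [T, F]
r3 m[φ3→A] = [T, T]
r3 m[φ3→S] = [F, T]
r3 m[φ4→A] = [T, T]
r3 m[φ4→B] = [F, T]
r3 m[φ5→M] = [T, T]
r3 m[φ5→S] = [F, F]
r3 m[φ6→E] = [F, F]
r3 m[φ6→M] = [F, T]
r3 m[φ7→A] = [T, T]
r3 m[φ7→K] = [T, T]
r3 m[φ8→B] = [T, T]
r3 m[φ8→K] = [T, T]
r3 m[φ9→E] = [F, F]
r3 m[φ9→M] = [T, F]
r3 m[φ10→E] = [F, T]
r3 m[φ10→K] = [T, T]
r3 m[A→φ0] = [F, T]
r3 m[A→φ1] = [T, T]
r3 m[A→φ3] = [F, T]
r3 m[A→φ4] = [F, T]
r3 m[A→φ7] = [F, T]
r3 m[B→φ4] = [T, T]
r3 m[B→φ8] = [T, T]
r3 m[E→φ0] = [F, T]
r3 m[E→φ6] = [F, T]
r3 m[E→φ9] = [F, T]
r3 m[E→φ10] = [F, T]
r3 m[M→φ5] = [F, F]
r3 m[M→φ6] = [T, F]
r3 m[M→φ9] = [F, T]
r3 m[K→φ1] = [F, T]
r3 m[K→φ2] = [F, T]
r3 m[K→φ7] = [F, T]
r3 m[K→φ8] = [F, T]
r3 m[K→φ10] = [F, T]
r3 m[R→φ2] = [T, T]
r3 m[S→φ3] = [T, T]
r3 m[S→φ5] = [T, T]
r4 m[φ0→A] = [F, T]
r4 m[φ0→E] = [F, T]
r4 m[φ1→A] = [F, T]
r4 m[φ1→K] = [F, T]
r4 m[φ2→K] = [F, T]
r4 m[φ2→R] = [T, F]
r4 m[φ3→A] = [T, T]
r4 m[φ3→S] = [F, T]
r4 m[φ4→A] = [T, T]
r4 m[φ4→B] = [F, T]
r4 m[φ5→M] = [T, T]
r4 m[φ5→S] = [F, F]
r4 m[φ6→E] = [F, F]
r4 m[φ6→M] = [F, T]
r4 m[φ7→A] = [T, T]
r4 m[φ7→K] = [T, T]
r4 m[φ8→B] = [T, T]
r4 m[φ8→K] = [T, T]
r4 m[φ9→E] = [F, F]
r4 m[φ9→M] = [T, F]
r4 m[φ10→E] = [F, T]
r4 m[φ10→K] = [T, T]
r4 m[A→φ0] = [F, T]
r4 m[A→φ1] = [F, T]
r4 m[A→φ3] = [F, T]
r4 m[A→φ4] = [F, T]
r4 m[A→φ7] = [F, T]
r4 m[B→φ4] = [T, T]
r4 m[B→φ8] = [F, T]
r4 m[E→φ0] = [F, F]
r4 m[E→φ6] = [F, F]
r4 m[E→φ9] = [F, F]
r4 m[E→φ10] = [F, F]
r4 m[M→φ5] = [F, F]
r4 m[M→φ6] = [T, F]
r4 m[M→φ9] = [F, T]
r4 m[K→φ1] = [F, T]
r4 m[K→φ2] = [F, T]
r4 m[K→φ7] = [F, T]
r4 m[K→φ8] = [F, T]
r4 m[K→φ10] = [F, T]
r4 m[R→φ2] = [T, T]
r4 m[S→φ3] = [F, F]
r4 m[S→φ5] = [F, T]

message @ round 4 = [F, F]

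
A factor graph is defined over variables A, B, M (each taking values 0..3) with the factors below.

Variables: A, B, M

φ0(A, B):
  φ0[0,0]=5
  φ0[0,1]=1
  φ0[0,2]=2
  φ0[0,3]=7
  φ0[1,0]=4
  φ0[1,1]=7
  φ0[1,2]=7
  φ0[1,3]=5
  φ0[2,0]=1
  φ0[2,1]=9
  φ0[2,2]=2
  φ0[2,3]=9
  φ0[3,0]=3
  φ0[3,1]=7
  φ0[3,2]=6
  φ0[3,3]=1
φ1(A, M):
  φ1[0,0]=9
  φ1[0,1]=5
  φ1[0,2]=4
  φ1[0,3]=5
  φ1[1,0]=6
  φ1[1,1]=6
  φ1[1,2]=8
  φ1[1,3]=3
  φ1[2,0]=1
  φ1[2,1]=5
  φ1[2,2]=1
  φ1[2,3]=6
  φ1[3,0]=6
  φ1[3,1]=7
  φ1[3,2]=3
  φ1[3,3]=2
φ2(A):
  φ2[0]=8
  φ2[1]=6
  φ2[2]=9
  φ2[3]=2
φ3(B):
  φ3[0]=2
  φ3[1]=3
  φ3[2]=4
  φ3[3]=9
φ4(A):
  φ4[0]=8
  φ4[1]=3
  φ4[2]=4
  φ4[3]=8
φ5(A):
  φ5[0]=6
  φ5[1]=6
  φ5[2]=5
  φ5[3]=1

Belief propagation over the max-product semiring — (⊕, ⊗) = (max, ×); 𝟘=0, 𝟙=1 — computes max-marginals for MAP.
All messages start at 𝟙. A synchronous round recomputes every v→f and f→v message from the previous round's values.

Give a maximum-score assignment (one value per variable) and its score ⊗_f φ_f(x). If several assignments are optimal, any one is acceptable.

init: all messages = 𝟙 over 4 values
r1 m[φ0→A] = [7, 7, 9, 7]
r1 m[φ0→B] = [5, 9, 7, 9]
r1 m[φ1→A] = [9, 8, 6, 7]
r1 m[φ1→M] = [9, 7, 8, 6]
r1 m[φ2→A] = [8, 6, 9, 2]
r1 m[φ3→B] = [2, 3, 4, 9]
r1 m[φ4→A] = [8, 3, 4, 8]
r1 m[φ5→A] = [6, 6, 5, 1]
r1 m[A→φ0] = [1, 1, 1, 1]
r1 m[A→φ1] = [1, 1, 1, 1]
r1 m[A→φ2] = [1, 1, 1, 1]
r1 m[A→φ4] = [1, 1, 1, 1]
r1 m[A→φ5] = [1, 1, 1, 1]
r1 m[B→φ0] = [1, 1, 1, 1]
r1 m[B→φ3] = [1, 1, 1, 1]
r1 m[M→φ1] = [1, 1, 1, 1]
r2 m[φ0→A] = [7, 7, 9, 7]
r2 m[φ0→B] = [5, 9, 7, 9]
r2 m[φ1→A] = [9, 8, 6, 7]
r2 m[φ1→M] = [9, 7, 8, 6]
r2 m[φ2→A] = [8, 6, 9, 2]
r2 m[φ3→B] = [2, 3, 4, 9]
r2 m[φ4→A] = [8, 3, 4, 8]
r2 m[φ5→A] = [6, 6, 5, 1]
r2 m[A→φ0] = [3456, 864, 1080, 112]
r2 m[A→φ1] = [2688, 756, 1620, 112]
r2 m[A→φ2] = [3024, 1008, 1080, 392]
r2 m[A→φ4] = [3024, 2016, 2430, 98]
r2 m[A→φ5] = [4032, 1008, 1944, 784]
r2 m[B→φ0] = [2, 3, 4, 9]
r2 m[B→φ3] = [5, 9, 7, 9]
r2 m[M→φ1] = [1, 1, 1, 1]
r3 m[φ0→A] = [63, 45, 81, 24]
r3 m[φ0→B] = [17280, 9720, 6912, 24192]
r3 m[φ1→A] = [9, 8, 6, 7]
r3 m[φ1→M] = [24192, 13440, 10752, 13440]
r3 m[φ2→A] = [8, 6, 9, 2]
r3 m[φ3→B] = [2, 3, 4, 9]
r3 m[φ4→A] = [8, 3, 4, 8]
r3 m[φ5→A] = [6, 6, 5, 1]
r3 m[A→φ0] = [3456, 864, 1080, 112]
r3 m[A→φ1] = [2688, 756, 1620, 112]
r3 m[A→φ2] = [3024, 1008, 1080, 392]
r3 m[A→φ4] = [3024, 2016, 2430, 98]
r3 m[A→φ5] = [4032, 1008, 1944, 784]
r3 m[B→φ0] = [2, 3, 4, 9]
r3 m[B→φ3] = [5, 9, 7, 9]
r3 m[M→φ1] = [1, 1, 1, 1]
r4 m[φ0→A] = [63, 45, 81, 24]
r4 m[φ0→B] = [17280, 9720, 6912, 24192]
r4 m[φ1→A] = [9, 8, 6, 7]
r4 m[φ1→M] = [24192, 13440, 10752, 13440]
r4 m[φ2→A] = [8, 6, 9, 2]
r4 m[φ3→B] = [2, 3, 4, 9]
r4 m[φ4→A] = [8, 3, 4, 8]
r4 m[φ5→A] = [6, 6, 5, 1]
r4 m[A→φ0] = [3456, 864, 1080, 112]
r4 m[A→φ1] = [24192, 4860, 14580, 384]
r4 m[A→φ2] = [27216, 6480, 9720, 1344]
r4 m[A→φ4] = [27216, 12960, 21870, 336]
r4 m[A→φ5] = [36288, 6480, 17496, 2688]
r4 m[B→φ0] = [2, 3, 4, 9]
r4 m[B→φ3] = [17280, 9720, 6912, 24192]
r4 m[M→φ1] = [1, 1, 1, 1]
r5 m[φ0→A] = [63, 45, 81, 24]
r5 m[φ0→B] = [17280, 9720, 6912, 24192]
r5 m[φ1→A] = [9, 8, 6, 7]
r5 m[φ1→M] = [217728, 120960, 96768, 120960]
r5 m[φ2→A] = [8, 6, 9, 2]
r5 m[φ3→B] = [2, 3, 4, 9]
r5 m[φ4→A] = [8, 3, 4, 8]
r5 m[φ5→A] = [6, 6, 5, 1]
r5 m[A→φ0] = [3456, 864, 1080, 112]
r5 m[A→φ1] = [24192, 4860, 14580, 384]
r5 m[A→φ2] = [27216, 6480, 9720, 1344]
r5 m[A→φ4] = [27216, 12960, 21870, 336]
r5 m[A→φ5] = [36288, 6480, 17496, 2688]
r5 m[B→φ0] = [2, 3, 4, 9]
r5 m[B→φ3] = [17280, 9720, 6912, 24192]
r5 m[M→φ1] = [1, 1, 1, 1]
r6 m[φ0→A] = [63, 45, 81, 24]
r6 m[φ0→B] = [17280, 9720, 6912, 24192]
r6 m[φ1→A] = [9, 8, 6, 7]
r6 m[φ1→M] = [217728, 120960, 96768, 120960]
r6 m[φ2→A] = [8, 6, 9, 2]
r6 m[φ3→B] = [2, 3, 4, 9]
r6 m[φ4→A] = [8, 3, 4, 8]
r6 m[φ5→A] = [6, 6, 5, 1]
r6 m[A→φ0] = [3456, 864, 1080, 112]
r6 m[A→φ1] = [24192, 4860, 14580, 384]
r6 m[A→φ2] = [27216, 6480, 9720, 1344]
r6 m[A→φ4] = [27216, 12960, 21870, 336]
r6 m[A→φ5] = [36288, 6480, 17496, 2688]
r6 m[B→φ0] = [2, 3, 4, 9]
r6 m[B→φ3] = [17280, 9720, 6912, 24192]
r6 m[M→φ1] = [1, 1, 1, 1]
fixed point reached at round 6
traceback from A: (A=0, B=3, M=0), score=217728

assignment: (A=0, B=3, M=0); score = 217728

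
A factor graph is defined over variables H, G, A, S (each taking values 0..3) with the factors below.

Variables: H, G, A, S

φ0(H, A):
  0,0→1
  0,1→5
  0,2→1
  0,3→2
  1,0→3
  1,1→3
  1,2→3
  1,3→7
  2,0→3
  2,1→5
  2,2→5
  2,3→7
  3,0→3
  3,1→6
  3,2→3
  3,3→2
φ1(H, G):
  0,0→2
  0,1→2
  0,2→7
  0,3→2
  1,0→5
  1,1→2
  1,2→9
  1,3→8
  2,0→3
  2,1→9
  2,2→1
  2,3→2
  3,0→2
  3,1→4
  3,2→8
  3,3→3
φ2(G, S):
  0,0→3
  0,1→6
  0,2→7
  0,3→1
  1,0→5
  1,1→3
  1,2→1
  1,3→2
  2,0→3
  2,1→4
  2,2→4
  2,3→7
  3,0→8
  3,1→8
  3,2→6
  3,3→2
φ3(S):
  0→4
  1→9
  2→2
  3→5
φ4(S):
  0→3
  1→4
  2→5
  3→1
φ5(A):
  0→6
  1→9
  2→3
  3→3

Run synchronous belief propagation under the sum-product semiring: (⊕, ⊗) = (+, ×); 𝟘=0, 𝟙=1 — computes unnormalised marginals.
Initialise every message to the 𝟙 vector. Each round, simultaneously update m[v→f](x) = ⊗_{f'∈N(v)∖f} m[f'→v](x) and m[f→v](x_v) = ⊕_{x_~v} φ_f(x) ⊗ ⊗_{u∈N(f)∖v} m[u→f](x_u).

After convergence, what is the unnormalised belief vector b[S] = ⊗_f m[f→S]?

init: all messages = 𝟙 over 4 values
r1 m[φ0→H] = [9, 16, 20, 14]
r1 m[φ0→A] = [10, 19, 12, 18]
r1 m[φ1→H] = [13, 24, 15, 17]
r1 m[φ1→G] = [12, 17, 25, 15]
r1 m[φ2→G] = [17, 11, 18, 24]
r1 m[φ2→S] = [19, 21, 18, 12]
r1 m[φ3→S] = [4, 9, 2, 5]
r1 m[φ4→S] = [3, 4, 5, 1]
r1 m[φ5→A] = [6, 9, 3, 3]
r1 m[H→φ0] = [1, 1, 1, 1]
r1 m[H→φ1] = [1, 1, 1, 1]
r1 m[G→φ1] = [1, 1, 1, 1]
r1 m[G→φ2] = [1, 1, 1, 1]
r1 m[A→φ0] = [1, 1, 1, 1]
r1 m[A→φ5] = [1, 1, 1, 1]
r1 m[S→φ2] = [1, 1, 1, 1]
r1 m[S→φ3] = [1, 1, 1, 1]
r1 m[S→φ4] = [1, 1, 1, 1]
r2 m[φ0→H] = [9, 16, 20, 14]
r2 m[φ0→A] = [10, 19, 12, 18]
r2 m[φ1→H] = [13, 24, 15, 17]
r2 m[φ1→G] = [12, 17, 25, 15]
r2 m[φ2→G] = [17, 11, 18, 24]
r2 m[φ2→S] = [19, 21, 18, 12]
r2 m[φ3→S] = [4, 9, 2, 5]
r2 m[φ4→S] = [3, 4, 5, 1]
r2 m[φ5→A] = [6, 9, 3, 3]
r2 m[H→φ0] = [13, 24, 15, 17]
r2 m[H→φ1] = [9, 16, 20, 14]
r2 m[G→φ1] = [17, 11, 18, 24]
r2 m[G→φ2] = [12, 17, 25, 15]
r2 m[A→φ0] = [6, 9, 3, 3]
r2 m[A→φ5] = [10, 19, 12, 18]
r2 m[S→φ2] = [12, 36, 10, 5]
r2 m[S→φ3] = [57, 84, 90, 12]
r2 m[S→φ4] = [76, 189, 36, 60]
r3 m[φ0→H] = [60, 75, 99, 87]
r3 m[φ0→A] = [181, 314, 211, 333]
r3 m[φ1→H] = [230, 461, 216, 294]
r3 m[φ1→G] = [186, 286, 339, 228]
r3 m[φ2→G] = [327, 188, 255, 454]
r3 m[φ2→S] = [316, 343, 291, 251]
r3 m[φ3→S] = [4, 9, 2, 5]
r3 m[φ4→S] = [3, 4, 5, 1]
r3 m[φ5→A] = [6, 9, 3, 3]
r3 m[H→φ0] = [13, 24, 15, 17]
r3 m[H→φ1] = [9, 16, 20, 14]
r3 m[G→φ1] = [17, 11, 18, 24]
r3 m[G→φ2] = [12, 17, 25, 15]
r3 m[A→φ0] = [6, 9, 3, 3]
r3 m[A→φ5] = [10, 19, 12, 18]
r3 m[S→φ2] = [12, 36, 10, 5]
r3 m[S→φ3] = [57, 84, 90, 12]
r3 m[S→φ4] = [76, 189, 36, 60]
r4 m[φ0→H] = [60, 75, 99, 87]
r4 m[φ0→A] = [181, 314, 211, 333]
r4 m[φ1→H] = [230, 461, 216, 294]
r4 m[φ1→G] = [186, 286, 339, 228]
r4 m[φ2→G] = [327, 188, 255, 454]
r4 m[φ2→S] = [316, 343, 291, 251]
r4 m[φ3→S] = [4, 9, 2, 5]
r4 m[φ4→S] = [3, 4, 5, 1]
r4 m[φ5→A] = [6, 9, 3, 3]
r4 m[H→φ0] = [230, 461, 216, 294]
r4 m[H→φ1] = [60, 75, 99, 87]
r4 m[G→φ1] = [327, 188, 255, 454]
r4 m[G→φ2] = [186, 286, 339, 228]
r4 m[A→φ0] = [6, 9, 3, 3]
r4 m[A→φ5] = [181, 314, 211, 333]
r4 m[S→φ2] = [12, 36, 10, 5]
r4 m[S→φ3] = [948, 1372, 1455, 251]
r4 m[S→φ4] = [1264, 3087, 582, 1255]
r5 m[φ0→H] = [60, 75, 99, 87]
r5 m[φ0→A] = [3143, 5377, 3575, 5787]
r5 m[φ1→H] = [3723, 7938, 3836, 4808]
r5 m[φ1→G] = [966, 1509, 1890, 1179]
r5 m[φ2→G] = [327, 188, 255, 454]
r5 m[φ2→S] = [4829, 5154, 4312, 3587]
r5 m[φ3→S] = [4, 9, 2, 5]
r5 m[φ4→S] = [3, 4, 5, 1]
r5 m[φ5→A] = [6, 9, 3, 3]
r5 m[H→φ0] = [230, 461, 216, 294]
r5 m[H→φ1] = [60, 75, 99, 87]
r5 m[G→φ1] = [327, 188, 255, 454]
r5 m[G→φ2] = [186, 286, 339, 228]
r5 m[A→φ0] = [6, 9, 3, 3]
r5 m[A→φ5] = [181, 314, 211, 333]
r5 m[S→φ2] = [12, 36, 10, 5]
r5 m[S→φ3] = [948, 1372, 1455, 251]
r5 m[S→φ4] = [1264, 3087, 582, 1255]
r6 m[φ0→H] = [60, 75, 99, 87]
r6 m[φ0→A] = [3143, 5377, 3575, 5787]
r6 m[φ1→H] = [3723, 7938, 3836, 4808]
r6 m[φ1→G] = [966, 1509, 1890, 1179]
r6 m[φ2→G] = [327, 188, 255, 454]
r6 m[φ2→S] = [4829, 5154, 4312, 3587]
r6 m[φ3→S] = [4, 9, 2, 5]
r6 m[φ4→S] = [3, 4, 5, 1]
r6 m[φ5→A] = [6, 9, 3, 3]
r6 m[H→φ0] = [3723, 7938, 3836, 4808]
r6 m[H→φ1] = [60, 75, 99, 87]
r6 m[G→φ1] = [327, 188, 255, 454]
r6 m[G→φ2] = [966, 1509, 1890, 1179]
r6 m[A→φ0] = [6, 9, 3, 3]
r6 m[A→φ5] = [3143, 5377, 3575, 5787]
r6 m[S→φ2] = [12, 36, 10, 5]
r6 m[S→φ3] = [14487, 20616, 21560, 3587]
r6 m[S→φ4] = [19316, 46386, 8624, 17935]
r7 m[φ0→H] = [60, 75, 99, 87]
r7 m[φ0→A] = [53469, 90457, 61141, 99480]
r7 m[φ1→H] = [3723, 7938, 3836, 4808]
r7 m[φ1→G] = [966, 1509, 1890, 1179]
r7 m[φ2→G] = [327, 188, 255, 454]
r7 m[φ2→S] = [25545, 27315, 22905, 19572]
r7 m[φ3→S] = [4, 9, 2, 5]
r7 m[φ4→S] = [3, 4, 5, 1]
r7 m[φ5→A] = [6, 9, 3, 3]
r7 m[H→φ0] = [3723, 7938, 3836, 4808]
r7 m[H→φ1] = [60, 75, 99, 87]
r7 m[G→φ1] = [327, 188, 255, 454]
r7 m[G→φ2] = [966, 1509, 1890, 1179]
r7 m[A→φ0] = [6, 9, 3, 3]
r7 m[A→φ5] = [3143, 5377, 3575, 5787]
r7 m[S→φ2] = [12, 36, 10, 5]
r7 m[S→φ3] = [14487, 20616, 21560, 3587]
r7 m[S→φ4] = [19316, 46386, 8624, 17935]
r8 m[φ0→H] = [60, 75, 99, 87]
r8 m[φ0→A] = [53469, 90457, 61141, 99480]
r8 m[φ1→H] = [3723, 7938, 3836, 4808]
r8 m[φ1→G] = [966, 1509, 1890, 1179]
r8 m[φ2→G] = [327, 188, 255, 454]
r8 m[φ2→S] = [25545, 27315, 22905, 19572]
r8 m[φ3→S] = [4, 9, 2, 5]
r8 m[φ4→S] = [3, 4, 5, 1]
r8 m[φ5→A] = [6, 9, 3, 3]
r8 m[H→φ0] = [3723, 7938, 3836, 4808]
r8 m[H→φ1] = [60, 75, 99, 87]
r8 m[G→φ1] = [327, 188, 255, 454]
r8 m[G→φ2] = [966, 1509, 1890, 1179]
r8 m[A→φ0] = [6, 9, 3, 3]
r8 m[A→φ5] = [53469, 90457, 61141, 99480]
r8 m[S→φ2] = [12, 36, 10, 5]
r8 m[S→φ3] = [76635, 109260, 114525, 19572]
r8 m[S→φ4] = [102180, 245835, 45810, 97860]
r9 m[φ0→H] = [60, 75, 99, 87]
r9 m[φ0→A] = [53469, 90457, 61141, 99480]
r9 m[φ1→H] = [3723, 7938, 3836, 4808]
r9 m[φ1→G] = [966, 1509, 1890, 1179]
r9 m[φ2→G] = [327, 188, 255, 454]
r9 m[φ2→S] = [25545, 27315, 22905, 19572]
r9 m[φ3→S] = [4, 9, 2, 5]
r9 m[φ4→S] = [3, 4, 5, 1]
r9 m[φ5→A] = [6, 9, 3, 3]
r9 m[H→φ0] = [3723, 7938, 3836, 4808]
r9 m[H→φ1] = [60, 75, 99, 87]
r9 m[G→φ1] = [327, 188, 255, 454]
r9 m[G→φ2] = [966, 1509, 1890, 1179]
r9 m[A→φ0] = [6, 9, 3, 3]
r9 m[A→φ5] = [53469, 90457, 61141, 99480]
r9 m[S→φ2] = [12, 36, 10, 5]
r9 m[S→φ3] = [76635, 109260, 114525, 19572]
r9 m[S→φ4] = [102180, 245835, 45810, 97860]
fixed point reached at round 9
b[S] = ⊗ incoming = [306540, 983340, 229050, 97860]

b[S] = [306540, 983340, 229050, 97860]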